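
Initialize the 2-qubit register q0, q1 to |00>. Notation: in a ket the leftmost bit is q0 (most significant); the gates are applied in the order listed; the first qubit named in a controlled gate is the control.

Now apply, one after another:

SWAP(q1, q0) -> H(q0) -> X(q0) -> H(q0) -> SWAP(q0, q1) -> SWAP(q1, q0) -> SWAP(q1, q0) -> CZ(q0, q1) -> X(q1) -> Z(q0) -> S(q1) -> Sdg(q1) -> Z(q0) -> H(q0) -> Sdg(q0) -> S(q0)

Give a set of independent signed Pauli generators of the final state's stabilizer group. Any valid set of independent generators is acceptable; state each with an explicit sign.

The final state is stabilized by the group generated by +XI, -IZ; other independent generating sets are equally valid.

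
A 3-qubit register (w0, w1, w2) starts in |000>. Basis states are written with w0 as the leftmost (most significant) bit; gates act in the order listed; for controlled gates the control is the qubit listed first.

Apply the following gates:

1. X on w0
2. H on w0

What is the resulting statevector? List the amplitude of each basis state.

The final amplitudes are sqrt(2)/2 on |000>, -sqrt(2)/2 on |100>, and 0 on every other basis state.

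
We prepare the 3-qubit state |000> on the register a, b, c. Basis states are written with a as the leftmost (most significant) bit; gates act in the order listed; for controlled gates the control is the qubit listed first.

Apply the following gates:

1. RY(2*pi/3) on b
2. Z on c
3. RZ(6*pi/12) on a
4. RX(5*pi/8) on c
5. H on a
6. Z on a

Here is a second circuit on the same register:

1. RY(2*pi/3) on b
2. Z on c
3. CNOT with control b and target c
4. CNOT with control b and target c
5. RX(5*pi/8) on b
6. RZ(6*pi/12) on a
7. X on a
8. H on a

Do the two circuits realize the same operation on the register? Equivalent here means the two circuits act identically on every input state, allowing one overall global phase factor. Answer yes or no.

No: there is an input state on which the two circuits produce genuinely different outputs (not merely differing by a phase).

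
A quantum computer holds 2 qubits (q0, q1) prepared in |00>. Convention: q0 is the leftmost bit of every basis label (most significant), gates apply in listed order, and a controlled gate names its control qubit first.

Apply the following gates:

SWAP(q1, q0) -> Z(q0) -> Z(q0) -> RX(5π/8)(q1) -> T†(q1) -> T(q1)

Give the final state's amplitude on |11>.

|11> carries amplitude 0 in the final state.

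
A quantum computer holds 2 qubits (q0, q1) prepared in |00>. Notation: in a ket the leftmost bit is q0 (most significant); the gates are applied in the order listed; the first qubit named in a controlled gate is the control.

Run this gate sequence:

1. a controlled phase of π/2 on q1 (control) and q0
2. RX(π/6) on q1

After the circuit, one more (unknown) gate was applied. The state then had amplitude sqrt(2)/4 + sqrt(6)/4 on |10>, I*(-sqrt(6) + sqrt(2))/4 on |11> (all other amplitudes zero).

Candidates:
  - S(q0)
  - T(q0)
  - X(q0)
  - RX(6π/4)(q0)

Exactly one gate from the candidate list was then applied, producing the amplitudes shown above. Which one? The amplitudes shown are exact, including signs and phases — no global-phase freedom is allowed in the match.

The unique candidate consistent with the amplitudes is X(q0).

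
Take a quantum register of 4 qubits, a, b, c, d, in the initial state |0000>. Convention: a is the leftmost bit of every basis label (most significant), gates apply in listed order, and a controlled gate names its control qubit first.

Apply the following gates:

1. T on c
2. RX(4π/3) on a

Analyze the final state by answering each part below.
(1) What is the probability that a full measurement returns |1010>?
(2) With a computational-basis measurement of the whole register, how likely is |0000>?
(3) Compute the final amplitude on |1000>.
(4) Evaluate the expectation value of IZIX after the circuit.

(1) Outcome |1010> occurs with probability 0.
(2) The probability of measuring |0000> is 1/4.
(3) |1000> carries amplitude -sqrt(3)*I/2 in the final state.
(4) The expectation value of IZIX is 0.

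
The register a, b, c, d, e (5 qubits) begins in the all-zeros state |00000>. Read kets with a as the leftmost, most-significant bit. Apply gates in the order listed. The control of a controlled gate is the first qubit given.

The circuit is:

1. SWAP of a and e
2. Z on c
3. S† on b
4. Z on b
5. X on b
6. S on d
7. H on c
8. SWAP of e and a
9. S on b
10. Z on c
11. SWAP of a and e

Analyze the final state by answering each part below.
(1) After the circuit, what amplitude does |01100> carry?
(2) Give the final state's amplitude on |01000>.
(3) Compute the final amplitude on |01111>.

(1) The final state's coefficient on |01100> equals -sqrt(2)*I/2.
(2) The final state's coefficient on |01000> equals sqrt(2)*I/2.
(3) The final state's coefficient on |01111> equals 0.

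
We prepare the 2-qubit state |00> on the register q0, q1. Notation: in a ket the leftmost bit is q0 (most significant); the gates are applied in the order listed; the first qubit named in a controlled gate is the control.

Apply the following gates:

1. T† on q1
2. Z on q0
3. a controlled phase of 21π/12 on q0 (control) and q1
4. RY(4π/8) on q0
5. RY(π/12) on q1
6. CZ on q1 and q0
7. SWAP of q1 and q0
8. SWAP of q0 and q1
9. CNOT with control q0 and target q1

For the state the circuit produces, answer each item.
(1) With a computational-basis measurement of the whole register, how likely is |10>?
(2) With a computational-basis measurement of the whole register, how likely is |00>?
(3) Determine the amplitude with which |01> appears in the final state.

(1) The probability of measuring |10> is -sqrt(6)/16 - sqrt(2)/16 + 1/4.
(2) Outcome |00> occurs with probability sqrt(2)/16 + sqrt(6)/16 + 1/4.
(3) |01> carries amplitude -sqrt(12 - 6*sqrt(2))/8 + sqrt(2*sqrt(2) + 4)/8 in the final state.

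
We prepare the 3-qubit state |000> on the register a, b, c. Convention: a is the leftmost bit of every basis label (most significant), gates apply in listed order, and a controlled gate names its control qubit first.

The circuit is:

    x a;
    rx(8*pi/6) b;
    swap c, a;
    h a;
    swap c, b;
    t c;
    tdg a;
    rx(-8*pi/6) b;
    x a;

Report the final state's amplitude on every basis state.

The final amplitudes are -sqrt(6)*exp(I*pi/4)/8 on |000>, 3*sqrt(2)/8 on |001>, -sqrt(2)*exp(3*I*pi/4)/8 on |010>, sqrt(6)*I/8 on |011>, -sqrt(6)*I/8 on |100>, 3*sqrt(2)*exp(I*pi/4)/8 on |101>, sqrt(2)/8 on |110>, sqrt(6)*exp(3*I*pi/4)/8 on |111>.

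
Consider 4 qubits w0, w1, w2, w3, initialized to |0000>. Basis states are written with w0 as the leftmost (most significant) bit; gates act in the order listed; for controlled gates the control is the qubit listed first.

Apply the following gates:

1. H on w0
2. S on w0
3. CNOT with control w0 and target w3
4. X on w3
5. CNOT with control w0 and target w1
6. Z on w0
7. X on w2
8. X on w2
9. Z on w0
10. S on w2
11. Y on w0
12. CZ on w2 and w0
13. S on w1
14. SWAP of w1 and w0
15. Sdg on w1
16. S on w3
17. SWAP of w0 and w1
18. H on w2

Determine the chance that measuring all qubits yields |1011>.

Outcome |1011> occurs with probability 1/4.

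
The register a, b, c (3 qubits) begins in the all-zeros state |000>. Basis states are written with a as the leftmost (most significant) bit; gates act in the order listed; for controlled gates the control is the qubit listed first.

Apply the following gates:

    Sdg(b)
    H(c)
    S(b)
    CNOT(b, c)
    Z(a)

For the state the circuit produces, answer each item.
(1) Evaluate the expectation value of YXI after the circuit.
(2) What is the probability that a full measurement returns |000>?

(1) The observable YXI averages to 0.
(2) A full measurement returns |000> with probability 1/2.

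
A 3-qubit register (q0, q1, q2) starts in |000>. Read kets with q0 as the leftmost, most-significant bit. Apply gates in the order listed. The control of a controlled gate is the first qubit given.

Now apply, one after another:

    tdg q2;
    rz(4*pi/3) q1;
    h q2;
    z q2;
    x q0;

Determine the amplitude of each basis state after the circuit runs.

After the circuit, the state carries amplitude -sqrt(2)*exp(I*pi/3)/2 on |100>, sqrt(2)*exp(I*pi/3)/2 on |101>, and 0 on every other basis state.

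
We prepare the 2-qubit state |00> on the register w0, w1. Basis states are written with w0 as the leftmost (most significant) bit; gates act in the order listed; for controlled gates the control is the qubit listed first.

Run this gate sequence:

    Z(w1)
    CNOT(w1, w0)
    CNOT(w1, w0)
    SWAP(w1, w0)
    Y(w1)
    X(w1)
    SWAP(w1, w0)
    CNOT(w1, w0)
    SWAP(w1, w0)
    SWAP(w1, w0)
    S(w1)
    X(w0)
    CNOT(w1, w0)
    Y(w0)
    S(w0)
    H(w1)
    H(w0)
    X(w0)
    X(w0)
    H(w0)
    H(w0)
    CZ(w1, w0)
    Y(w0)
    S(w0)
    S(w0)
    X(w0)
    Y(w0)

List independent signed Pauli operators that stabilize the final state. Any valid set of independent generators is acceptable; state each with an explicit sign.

The final state is stabilized by the group generated by -XZ, -ZX; other independent generating sets are equally valid. Key observation: gates 17-20 undo each other exactly, leaving only the rest of the circuit to track.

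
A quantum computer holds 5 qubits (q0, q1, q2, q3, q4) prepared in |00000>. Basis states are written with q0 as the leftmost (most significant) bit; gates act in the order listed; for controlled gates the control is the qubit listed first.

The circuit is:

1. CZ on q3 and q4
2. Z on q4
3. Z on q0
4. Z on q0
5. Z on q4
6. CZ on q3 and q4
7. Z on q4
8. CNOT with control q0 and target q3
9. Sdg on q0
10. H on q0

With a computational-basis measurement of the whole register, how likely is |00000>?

A full measurement returns |00000> with probability 1/2. Key observation: the block from step 1 through step 6 cancels to the identity and can be dropped.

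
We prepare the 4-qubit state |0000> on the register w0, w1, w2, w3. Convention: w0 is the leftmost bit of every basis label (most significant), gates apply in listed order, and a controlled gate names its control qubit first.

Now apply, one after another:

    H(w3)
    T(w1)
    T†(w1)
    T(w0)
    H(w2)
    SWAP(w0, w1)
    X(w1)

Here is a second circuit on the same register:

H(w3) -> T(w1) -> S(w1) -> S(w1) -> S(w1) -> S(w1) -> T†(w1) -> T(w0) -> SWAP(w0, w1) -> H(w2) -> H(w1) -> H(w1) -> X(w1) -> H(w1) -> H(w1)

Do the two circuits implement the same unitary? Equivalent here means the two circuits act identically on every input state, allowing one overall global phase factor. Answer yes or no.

Yes: on every input state the two circuits agree up to one overall phase factor.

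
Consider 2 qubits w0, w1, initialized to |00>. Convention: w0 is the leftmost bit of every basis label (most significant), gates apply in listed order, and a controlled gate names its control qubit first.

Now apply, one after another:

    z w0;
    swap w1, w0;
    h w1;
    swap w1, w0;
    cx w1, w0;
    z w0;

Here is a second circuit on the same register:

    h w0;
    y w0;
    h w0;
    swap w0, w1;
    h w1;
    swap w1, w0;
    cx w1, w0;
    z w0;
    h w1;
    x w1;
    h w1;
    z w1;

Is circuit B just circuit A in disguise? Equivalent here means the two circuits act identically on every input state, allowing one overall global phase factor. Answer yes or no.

No: there is an input state on which the two circuits produce genuinely different outputs (not merely differing by a phase).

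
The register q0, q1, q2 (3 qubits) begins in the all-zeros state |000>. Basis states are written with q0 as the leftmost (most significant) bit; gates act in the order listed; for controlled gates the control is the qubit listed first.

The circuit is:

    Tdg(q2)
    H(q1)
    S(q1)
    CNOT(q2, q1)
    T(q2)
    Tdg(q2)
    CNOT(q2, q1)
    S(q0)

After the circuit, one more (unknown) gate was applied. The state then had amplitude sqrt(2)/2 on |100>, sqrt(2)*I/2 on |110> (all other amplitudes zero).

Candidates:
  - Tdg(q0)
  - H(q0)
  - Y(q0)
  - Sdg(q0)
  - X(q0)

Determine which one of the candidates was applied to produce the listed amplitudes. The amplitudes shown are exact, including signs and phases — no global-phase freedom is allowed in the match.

It was X(q0) that produced the state shown. Key observation: gates 4-7 undo each other exactly, leaving only the rest of the circuit to track.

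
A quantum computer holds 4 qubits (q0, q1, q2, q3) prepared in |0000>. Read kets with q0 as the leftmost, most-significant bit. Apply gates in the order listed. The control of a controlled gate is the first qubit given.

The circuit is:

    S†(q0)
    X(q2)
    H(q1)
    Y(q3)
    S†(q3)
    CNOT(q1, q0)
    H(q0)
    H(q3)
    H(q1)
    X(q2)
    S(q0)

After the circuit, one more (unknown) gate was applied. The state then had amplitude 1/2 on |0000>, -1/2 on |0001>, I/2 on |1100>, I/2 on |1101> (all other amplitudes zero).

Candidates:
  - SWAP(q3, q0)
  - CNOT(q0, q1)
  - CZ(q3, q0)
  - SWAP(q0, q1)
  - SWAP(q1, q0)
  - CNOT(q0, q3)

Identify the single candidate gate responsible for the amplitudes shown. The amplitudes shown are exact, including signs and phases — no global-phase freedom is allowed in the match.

It was CZ(q3, q0) that produced the state shown.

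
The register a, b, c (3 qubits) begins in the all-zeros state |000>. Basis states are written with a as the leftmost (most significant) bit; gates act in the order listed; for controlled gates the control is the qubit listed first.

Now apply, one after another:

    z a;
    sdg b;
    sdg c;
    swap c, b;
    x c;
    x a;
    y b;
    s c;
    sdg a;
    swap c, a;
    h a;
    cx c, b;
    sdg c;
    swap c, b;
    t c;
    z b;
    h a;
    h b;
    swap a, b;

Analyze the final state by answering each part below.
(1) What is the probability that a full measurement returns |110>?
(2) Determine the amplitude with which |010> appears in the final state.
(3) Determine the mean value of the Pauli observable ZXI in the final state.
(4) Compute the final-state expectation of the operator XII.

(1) Outcome |110> occurs with probability 1/2.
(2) The final state's coefficient on |010> equals -sqrt(2)/2.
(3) In the final state, ZXI has expectation 0.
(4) In the final state, XII has expectation -1.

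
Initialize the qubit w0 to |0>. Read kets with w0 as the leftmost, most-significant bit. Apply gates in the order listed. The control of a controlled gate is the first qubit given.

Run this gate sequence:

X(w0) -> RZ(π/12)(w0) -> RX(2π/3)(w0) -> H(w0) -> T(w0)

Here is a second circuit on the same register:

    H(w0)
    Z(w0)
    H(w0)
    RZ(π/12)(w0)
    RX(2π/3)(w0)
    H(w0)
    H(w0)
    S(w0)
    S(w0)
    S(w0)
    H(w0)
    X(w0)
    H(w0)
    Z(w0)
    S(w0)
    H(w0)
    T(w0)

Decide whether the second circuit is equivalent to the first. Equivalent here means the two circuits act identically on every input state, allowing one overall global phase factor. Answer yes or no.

Yes — the two circuits implement the same unitary up to a global phase.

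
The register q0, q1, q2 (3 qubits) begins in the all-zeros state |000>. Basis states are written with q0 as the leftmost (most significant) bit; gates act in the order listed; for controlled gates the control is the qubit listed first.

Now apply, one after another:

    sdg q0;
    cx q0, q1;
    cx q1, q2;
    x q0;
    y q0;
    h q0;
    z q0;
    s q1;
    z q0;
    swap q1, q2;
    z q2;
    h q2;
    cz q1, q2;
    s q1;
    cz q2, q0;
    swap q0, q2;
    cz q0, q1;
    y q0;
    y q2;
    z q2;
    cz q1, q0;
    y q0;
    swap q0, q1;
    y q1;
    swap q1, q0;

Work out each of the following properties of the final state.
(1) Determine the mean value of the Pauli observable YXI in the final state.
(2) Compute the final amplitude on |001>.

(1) The expectation value of YXI is 0.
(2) |001> carries amplitude I/2 in the final state.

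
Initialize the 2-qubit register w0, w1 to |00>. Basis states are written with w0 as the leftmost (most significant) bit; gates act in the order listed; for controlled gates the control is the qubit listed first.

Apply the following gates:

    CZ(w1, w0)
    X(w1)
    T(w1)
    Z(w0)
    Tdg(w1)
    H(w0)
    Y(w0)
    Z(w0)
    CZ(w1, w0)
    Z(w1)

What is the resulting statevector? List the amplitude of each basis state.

The resulting statevector has amplitude 0 on |00>, sqrt(2)*I/2 on |01>, 0 on |10>, -sqrt(2)*I/2 on |11>.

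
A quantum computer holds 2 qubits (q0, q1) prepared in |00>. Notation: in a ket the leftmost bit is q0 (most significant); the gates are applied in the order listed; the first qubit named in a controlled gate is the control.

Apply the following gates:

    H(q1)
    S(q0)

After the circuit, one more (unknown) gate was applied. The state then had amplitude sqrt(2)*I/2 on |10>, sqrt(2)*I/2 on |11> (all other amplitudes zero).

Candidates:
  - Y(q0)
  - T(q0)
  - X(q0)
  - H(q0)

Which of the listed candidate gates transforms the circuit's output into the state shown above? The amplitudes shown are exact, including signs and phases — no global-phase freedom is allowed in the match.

It was Y(q0) that produced the state shown.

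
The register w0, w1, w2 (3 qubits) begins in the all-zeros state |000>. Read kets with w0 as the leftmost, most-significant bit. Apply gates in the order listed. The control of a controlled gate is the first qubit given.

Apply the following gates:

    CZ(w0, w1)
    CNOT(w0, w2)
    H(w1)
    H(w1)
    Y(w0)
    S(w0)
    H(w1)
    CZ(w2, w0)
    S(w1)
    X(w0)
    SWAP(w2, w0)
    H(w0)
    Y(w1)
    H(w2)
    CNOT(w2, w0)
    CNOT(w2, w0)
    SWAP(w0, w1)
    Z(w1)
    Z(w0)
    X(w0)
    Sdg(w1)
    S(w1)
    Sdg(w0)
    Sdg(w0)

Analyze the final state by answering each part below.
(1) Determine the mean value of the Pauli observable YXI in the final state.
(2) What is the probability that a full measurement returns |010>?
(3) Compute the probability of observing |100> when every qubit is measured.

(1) In the final state, YXI has expectation 1. Key observation: gates 3-4 undo each other exactly, leaving only the rest of the circuit to track.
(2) Outcome |010> occurs with probability 1/8.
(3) A full measurement returns |100> with probability 1/8.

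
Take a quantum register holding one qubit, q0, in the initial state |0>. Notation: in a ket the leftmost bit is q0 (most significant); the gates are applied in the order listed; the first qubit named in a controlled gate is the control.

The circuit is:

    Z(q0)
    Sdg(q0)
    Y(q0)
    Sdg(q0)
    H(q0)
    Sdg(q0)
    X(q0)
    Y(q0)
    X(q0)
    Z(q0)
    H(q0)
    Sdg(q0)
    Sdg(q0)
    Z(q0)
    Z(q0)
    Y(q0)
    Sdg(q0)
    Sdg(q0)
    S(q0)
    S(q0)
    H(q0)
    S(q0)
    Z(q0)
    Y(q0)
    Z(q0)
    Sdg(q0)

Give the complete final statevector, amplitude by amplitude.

The final amplitudes are -sqrt(2)/2 on |0>, sqrt(2)*I/2 on |1>.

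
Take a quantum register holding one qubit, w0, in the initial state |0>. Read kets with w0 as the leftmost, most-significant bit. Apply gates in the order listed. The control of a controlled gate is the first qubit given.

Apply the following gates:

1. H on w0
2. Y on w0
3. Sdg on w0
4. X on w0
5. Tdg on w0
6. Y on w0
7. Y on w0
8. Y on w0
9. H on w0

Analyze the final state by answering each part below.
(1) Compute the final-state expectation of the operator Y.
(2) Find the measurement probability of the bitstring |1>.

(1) In the final state, Y has expectation sqrt(2)/2.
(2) Outcome |1> occurs with probability 1/2 - sqrt(2)/4.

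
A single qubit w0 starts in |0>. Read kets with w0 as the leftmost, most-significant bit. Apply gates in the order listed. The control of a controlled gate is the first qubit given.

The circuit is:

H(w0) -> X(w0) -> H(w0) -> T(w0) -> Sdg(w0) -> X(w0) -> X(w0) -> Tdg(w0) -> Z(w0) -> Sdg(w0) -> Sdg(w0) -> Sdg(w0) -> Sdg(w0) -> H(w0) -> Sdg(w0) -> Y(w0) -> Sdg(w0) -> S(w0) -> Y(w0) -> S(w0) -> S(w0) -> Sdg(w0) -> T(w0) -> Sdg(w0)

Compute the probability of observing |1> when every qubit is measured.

The probability of measuring |1> is 1/2. Key observation: the block from step 15 through step 20 cancels to the identity and can be dropped.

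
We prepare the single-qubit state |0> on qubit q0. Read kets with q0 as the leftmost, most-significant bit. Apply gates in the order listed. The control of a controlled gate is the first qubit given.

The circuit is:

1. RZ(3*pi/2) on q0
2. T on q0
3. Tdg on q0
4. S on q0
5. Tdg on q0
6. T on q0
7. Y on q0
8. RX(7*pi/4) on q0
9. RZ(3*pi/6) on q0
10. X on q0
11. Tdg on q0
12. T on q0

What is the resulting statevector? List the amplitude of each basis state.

The final amplitudes are -sqrt(sqrt(2) + 2)/2 on |0>, -sqrt(2 - sqrt(2))/2 on |1>.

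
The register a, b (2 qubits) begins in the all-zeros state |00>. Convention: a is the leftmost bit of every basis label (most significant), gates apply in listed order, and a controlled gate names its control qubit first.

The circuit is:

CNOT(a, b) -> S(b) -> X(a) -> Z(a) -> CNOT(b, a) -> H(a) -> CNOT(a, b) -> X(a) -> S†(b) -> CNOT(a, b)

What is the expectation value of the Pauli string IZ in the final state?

The expectation value of IZ is -1.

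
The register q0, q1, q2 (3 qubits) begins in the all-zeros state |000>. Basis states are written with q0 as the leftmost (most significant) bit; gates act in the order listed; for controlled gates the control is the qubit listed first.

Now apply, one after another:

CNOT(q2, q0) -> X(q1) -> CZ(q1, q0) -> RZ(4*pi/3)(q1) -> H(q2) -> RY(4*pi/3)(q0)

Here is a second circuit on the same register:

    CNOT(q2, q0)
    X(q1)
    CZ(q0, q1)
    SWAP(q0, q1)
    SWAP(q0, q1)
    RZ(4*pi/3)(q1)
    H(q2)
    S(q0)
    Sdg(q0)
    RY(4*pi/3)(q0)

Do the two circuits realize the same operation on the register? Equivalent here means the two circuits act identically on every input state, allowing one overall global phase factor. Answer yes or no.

Yes, they are equivalent — the unitaries differ by at most a global phase.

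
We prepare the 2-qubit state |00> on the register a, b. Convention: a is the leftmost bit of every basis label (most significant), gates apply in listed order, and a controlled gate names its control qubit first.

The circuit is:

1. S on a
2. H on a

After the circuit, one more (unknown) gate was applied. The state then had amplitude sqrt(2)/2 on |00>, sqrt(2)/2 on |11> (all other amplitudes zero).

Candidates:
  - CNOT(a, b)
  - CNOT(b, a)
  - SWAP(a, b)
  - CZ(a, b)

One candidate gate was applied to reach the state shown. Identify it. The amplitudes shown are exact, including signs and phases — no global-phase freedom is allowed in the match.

The applied gate was CNOT(a, b).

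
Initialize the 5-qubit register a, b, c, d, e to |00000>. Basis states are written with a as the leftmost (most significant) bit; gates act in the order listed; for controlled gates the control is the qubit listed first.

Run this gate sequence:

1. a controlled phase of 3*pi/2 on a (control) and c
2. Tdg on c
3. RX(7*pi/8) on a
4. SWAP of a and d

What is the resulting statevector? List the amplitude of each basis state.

The resulting statevector has amplitude cos(7*pi/16) on |00000>, -I*cos(pi/16) on |00010>, and 0 on every other basis state.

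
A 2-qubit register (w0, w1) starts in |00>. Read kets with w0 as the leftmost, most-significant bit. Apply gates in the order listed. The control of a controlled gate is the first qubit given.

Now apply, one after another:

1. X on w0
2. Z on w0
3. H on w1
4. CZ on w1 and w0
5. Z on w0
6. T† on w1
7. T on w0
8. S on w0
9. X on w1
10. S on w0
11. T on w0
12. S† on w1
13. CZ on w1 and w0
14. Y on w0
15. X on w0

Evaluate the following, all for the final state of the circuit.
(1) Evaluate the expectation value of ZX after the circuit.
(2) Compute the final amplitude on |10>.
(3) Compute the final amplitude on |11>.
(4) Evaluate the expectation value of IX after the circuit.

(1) In the final state, ZX has expectation -sqrt(2)/2.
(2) The final state's coefficient on |10> equals -sqrt(2)*exp(3*I*pi/4)/2.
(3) |11> carries amplitude -sqrt(2)*I/2 in the final state.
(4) In the final state, IX has expectation sqrt(2)/2.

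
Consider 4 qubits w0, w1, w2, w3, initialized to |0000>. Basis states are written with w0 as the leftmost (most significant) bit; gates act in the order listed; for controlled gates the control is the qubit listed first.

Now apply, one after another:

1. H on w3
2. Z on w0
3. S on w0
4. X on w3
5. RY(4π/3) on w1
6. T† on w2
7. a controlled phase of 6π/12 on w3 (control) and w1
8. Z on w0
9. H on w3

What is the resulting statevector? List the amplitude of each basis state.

After the circuit, the state carries amplitude -1/2 on |0000>, sqrt(3)*(1 + I)/4 on |0100>, sqrt(3)*(1 - I)/4 on |0101>, and 0 on every other basis state.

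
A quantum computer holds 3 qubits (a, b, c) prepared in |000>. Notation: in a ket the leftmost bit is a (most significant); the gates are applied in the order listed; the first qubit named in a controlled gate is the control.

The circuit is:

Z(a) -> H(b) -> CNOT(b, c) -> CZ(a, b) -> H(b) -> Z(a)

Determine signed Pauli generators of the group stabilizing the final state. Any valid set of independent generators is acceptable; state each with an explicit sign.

The final state is stabilized by the group generated by +IXZ, +IZX, +ZII; other independent generating sets are equally valid.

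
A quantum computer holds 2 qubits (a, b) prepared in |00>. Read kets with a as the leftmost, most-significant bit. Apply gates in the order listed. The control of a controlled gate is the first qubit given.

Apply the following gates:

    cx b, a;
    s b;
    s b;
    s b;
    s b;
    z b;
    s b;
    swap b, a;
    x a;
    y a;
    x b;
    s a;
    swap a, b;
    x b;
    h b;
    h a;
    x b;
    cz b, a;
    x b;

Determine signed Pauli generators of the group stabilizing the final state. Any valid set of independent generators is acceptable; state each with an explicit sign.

One valid set of independent stabilizer generators is +XZ, -ZX (any independent generating set of the same group is equally correct). Key observation: gates 2-5 undo each other exactly, leaving only the rest of the circuit to track.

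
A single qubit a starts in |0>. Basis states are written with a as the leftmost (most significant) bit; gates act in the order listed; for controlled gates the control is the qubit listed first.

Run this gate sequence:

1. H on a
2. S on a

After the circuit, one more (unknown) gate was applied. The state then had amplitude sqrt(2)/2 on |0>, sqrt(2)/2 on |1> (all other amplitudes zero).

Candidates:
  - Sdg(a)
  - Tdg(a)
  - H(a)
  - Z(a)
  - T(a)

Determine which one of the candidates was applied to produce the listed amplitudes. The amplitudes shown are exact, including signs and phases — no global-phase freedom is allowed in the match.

The unique candidate consistent with the amplitudes is Sdg(a).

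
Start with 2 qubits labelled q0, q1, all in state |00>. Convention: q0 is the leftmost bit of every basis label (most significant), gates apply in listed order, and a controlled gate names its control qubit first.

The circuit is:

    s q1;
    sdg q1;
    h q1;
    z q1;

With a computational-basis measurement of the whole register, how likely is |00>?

The probability of measuring |00> is 1/2. Key observation: gates 1-2 undo each other exactly, leaving only the rest of the circuit to track.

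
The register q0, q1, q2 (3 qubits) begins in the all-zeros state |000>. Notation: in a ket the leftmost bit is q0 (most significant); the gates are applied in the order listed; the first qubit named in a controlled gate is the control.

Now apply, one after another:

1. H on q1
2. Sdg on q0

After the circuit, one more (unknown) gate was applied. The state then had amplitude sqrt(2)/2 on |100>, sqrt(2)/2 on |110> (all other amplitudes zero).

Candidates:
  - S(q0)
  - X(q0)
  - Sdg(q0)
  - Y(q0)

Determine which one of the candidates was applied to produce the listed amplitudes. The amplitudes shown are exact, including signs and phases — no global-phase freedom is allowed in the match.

The unique candidate consistent with the amplitudes is X(q0).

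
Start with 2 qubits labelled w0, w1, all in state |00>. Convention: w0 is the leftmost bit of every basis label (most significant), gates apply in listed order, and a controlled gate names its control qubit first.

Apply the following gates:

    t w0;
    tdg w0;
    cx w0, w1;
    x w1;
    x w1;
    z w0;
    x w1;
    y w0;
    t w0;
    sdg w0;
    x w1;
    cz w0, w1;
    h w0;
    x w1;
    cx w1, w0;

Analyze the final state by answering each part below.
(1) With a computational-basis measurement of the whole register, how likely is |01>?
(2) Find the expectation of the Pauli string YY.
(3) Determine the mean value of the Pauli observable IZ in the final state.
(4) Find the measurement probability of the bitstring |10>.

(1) A full measurement returns |01> with probability 1/2.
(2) The observable YY averages to 0.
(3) In the final state, IZ has expectation -1.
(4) The probability of measuring |10> is 0.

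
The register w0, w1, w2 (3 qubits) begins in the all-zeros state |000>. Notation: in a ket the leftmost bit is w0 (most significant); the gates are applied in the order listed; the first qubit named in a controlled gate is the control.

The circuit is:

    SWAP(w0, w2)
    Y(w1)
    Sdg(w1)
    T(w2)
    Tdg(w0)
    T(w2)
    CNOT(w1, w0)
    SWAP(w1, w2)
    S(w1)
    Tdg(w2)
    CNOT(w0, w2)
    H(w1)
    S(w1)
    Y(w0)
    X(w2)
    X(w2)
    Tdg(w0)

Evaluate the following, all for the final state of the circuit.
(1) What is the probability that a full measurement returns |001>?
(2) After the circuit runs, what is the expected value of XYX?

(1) The probability of measuring |001> is 0.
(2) In the final state, XYX has expectation 0.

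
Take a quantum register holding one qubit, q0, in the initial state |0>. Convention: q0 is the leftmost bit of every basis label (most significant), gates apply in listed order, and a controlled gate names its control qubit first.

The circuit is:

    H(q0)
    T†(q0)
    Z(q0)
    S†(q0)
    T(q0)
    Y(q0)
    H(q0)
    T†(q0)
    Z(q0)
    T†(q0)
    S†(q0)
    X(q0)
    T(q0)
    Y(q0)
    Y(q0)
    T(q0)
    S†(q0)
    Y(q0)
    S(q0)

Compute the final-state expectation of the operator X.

In the final state, X has expectation -1.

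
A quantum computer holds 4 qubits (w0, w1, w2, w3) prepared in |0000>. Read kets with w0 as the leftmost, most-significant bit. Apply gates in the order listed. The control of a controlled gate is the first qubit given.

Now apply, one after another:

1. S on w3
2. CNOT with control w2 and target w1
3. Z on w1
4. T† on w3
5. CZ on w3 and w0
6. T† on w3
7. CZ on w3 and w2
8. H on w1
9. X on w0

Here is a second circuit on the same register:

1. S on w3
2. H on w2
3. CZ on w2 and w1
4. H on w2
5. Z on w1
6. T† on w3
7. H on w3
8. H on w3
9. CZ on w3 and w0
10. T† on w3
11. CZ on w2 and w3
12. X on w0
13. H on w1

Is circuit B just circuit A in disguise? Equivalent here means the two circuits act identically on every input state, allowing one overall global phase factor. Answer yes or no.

No, they are not equivalent — no single phase factor reconciles the two unitaries.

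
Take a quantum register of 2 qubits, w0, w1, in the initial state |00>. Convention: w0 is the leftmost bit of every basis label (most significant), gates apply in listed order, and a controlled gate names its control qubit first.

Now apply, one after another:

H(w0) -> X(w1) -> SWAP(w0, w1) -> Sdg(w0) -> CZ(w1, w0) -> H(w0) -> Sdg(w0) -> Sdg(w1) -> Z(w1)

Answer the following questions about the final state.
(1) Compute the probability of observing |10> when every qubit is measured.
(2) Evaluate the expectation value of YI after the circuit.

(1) The probability of measuring |10> is 1/4.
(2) The expectation value of YI is 1.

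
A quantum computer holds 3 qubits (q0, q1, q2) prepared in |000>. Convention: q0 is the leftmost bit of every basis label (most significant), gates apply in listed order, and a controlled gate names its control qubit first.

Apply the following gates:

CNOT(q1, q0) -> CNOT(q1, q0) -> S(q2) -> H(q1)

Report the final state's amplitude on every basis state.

The resulting statevector has amplitude sqrt(2)/2 on |000>, sqrt(2)/2 on |010>, and 0 on every other basis state. Key observation: steps 1-2 multiply out to the identity, so the circuit reduces to the remaining gates.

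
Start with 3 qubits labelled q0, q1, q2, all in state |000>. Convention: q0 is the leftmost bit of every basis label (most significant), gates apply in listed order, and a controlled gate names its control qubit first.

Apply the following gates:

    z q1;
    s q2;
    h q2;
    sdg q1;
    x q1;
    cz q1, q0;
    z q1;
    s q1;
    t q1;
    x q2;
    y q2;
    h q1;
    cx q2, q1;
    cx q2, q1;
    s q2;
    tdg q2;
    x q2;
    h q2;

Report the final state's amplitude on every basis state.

The final amplitudes are sqrt(2)*(-exp(I*pi/4) + I)/4 on |000>, sqrt(2)*(exp(I*pi/4) + I)/4 on |001>, sqrt(2)*(-I + exp(I*pi/4))/4 on |010>, sqrt(2)*(-I - exp(I*pi/4))/4 on |011>, 0 on |100>, 0 on |101>, 0 on |110>, 0 on |111>. Key observation: the block from step 13 through step 14 cancels to the identity and can be dropped.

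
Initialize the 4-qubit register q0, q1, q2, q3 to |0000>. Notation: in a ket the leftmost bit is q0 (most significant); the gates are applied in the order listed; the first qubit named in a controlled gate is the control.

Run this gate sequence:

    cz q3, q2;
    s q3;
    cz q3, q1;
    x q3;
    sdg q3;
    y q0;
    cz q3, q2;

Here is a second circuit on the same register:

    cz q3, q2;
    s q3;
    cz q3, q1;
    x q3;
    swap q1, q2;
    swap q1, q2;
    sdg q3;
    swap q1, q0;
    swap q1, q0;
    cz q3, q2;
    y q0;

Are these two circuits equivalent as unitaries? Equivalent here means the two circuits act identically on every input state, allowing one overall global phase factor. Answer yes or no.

Yes — the two circuits implement the same unitary up to a global phase.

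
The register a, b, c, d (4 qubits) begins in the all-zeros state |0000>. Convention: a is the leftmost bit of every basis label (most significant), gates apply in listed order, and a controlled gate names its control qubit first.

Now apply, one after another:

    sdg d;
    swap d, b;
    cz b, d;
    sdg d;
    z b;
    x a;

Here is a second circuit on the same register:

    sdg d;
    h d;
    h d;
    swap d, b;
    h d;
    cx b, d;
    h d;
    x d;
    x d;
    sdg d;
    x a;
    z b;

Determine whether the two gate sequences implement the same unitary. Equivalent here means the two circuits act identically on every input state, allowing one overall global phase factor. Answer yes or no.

Yes — the two circuits implement the same unitary up to a global phase.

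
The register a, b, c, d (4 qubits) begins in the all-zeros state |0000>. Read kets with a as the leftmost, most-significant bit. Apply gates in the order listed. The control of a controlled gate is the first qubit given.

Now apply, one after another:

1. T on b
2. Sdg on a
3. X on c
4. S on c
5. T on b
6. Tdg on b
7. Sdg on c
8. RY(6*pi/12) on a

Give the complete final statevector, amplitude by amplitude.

The final amplitudes are sqrt(2)/2 on |0010>, sqrt(2)/2 on |1010>, and 0 on every other basis state.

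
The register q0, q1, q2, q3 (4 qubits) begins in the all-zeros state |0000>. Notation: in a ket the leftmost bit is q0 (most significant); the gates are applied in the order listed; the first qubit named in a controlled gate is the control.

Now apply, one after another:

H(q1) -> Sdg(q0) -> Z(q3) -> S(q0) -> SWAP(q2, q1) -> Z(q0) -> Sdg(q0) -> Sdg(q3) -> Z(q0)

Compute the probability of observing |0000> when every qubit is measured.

Outcome |0000> occurs with probability 1/2.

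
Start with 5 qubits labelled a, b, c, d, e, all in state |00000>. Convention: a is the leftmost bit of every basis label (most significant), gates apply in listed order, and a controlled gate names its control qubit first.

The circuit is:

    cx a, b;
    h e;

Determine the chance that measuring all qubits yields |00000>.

Outcome |00000> occurs with probability 1/2.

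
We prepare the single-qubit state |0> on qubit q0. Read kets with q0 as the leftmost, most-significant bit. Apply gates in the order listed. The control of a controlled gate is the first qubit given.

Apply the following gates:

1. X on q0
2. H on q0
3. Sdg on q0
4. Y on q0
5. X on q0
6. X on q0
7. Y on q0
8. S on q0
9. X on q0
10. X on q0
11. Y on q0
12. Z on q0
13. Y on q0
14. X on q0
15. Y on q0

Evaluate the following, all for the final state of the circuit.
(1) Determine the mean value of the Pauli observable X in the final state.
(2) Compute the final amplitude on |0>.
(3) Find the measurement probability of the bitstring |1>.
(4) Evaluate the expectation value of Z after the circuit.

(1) The expectation value of X is -1.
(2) The final state's coefficient on |0> equals sqrt(2)*I/2.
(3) Outcome |1> occurs with probability 1/2.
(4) The expectation value of Z is 0.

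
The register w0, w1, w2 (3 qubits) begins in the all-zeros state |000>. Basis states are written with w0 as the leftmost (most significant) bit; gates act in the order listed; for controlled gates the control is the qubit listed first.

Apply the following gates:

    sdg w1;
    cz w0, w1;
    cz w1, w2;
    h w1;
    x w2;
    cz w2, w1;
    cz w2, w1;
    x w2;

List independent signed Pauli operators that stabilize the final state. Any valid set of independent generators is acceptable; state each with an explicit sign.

The stabilizer group can be generated by +IXI, +ZII, +IIZ, among other valid generating sets. Key observation: steps 5-8 multiply out to the identity, so the circuit reduces to the remaining gates.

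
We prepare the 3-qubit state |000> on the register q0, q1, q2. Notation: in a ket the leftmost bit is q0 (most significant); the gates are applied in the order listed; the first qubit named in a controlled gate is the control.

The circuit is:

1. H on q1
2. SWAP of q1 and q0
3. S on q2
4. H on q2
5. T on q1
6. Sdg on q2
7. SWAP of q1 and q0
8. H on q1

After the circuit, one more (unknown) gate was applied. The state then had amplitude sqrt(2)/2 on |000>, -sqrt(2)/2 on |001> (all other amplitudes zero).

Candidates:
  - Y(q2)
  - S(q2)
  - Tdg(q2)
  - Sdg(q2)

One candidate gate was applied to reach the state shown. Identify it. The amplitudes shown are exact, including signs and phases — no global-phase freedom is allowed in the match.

The applied gate was Sdg(q2).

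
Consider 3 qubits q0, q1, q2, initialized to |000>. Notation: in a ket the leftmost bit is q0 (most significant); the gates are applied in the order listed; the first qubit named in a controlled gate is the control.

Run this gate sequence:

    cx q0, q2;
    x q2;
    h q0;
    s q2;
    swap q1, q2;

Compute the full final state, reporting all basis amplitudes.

The resulting statevector has amplitude sqrt(2)*I/2 on |010>, sqrt(2)*I/2 on |110>, and 0 on every other basis state.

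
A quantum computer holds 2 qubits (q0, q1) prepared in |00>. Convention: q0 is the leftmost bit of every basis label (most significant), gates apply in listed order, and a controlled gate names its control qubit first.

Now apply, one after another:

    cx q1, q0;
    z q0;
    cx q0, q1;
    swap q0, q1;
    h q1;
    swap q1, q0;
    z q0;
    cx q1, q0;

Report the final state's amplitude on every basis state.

After the circuit, the state carries amplitude sqrt(2)/2 on |00>, 0 on |01>, -sqrt(2)/2 on |10>, 0 on |11>.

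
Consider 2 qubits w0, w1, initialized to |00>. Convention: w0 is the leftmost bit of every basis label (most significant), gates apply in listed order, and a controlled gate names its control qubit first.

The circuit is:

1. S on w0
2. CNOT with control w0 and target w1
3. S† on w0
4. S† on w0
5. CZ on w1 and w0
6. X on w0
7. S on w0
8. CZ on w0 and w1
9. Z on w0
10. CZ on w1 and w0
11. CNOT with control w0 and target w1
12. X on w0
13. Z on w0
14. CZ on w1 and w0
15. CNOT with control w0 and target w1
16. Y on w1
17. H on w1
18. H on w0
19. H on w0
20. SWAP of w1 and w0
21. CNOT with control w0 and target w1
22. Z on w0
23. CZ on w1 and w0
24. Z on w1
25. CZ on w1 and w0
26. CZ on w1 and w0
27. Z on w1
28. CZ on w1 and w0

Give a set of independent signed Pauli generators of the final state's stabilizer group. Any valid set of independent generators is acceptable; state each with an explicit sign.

The final state is stabilized by the group generated by -XX, +ZZ; other independent generating sets are equally valid.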